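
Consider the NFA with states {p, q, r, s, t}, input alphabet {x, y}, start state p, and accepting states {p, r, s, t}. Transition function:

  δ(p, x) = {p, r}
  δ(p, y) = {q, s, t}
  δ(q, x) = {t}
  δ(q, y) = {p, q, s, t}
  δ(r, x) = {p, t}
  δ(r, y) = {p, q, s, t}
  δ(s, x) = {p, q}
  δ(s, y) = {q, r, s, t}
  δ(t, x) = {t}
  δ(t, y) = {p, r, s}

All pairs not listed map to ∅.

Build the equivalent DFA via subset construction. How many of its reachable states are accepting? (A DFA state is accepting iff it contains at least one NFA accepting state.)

Start state of the DFA: {p}.
{p} --x--> {p, r}  [new]
{p} --y--> {q, s, t}  [new]
{p, r} --x--> {p, r, t}  [new]
{p, r} --y--> {p, q, s, t}  [new]
{q, s, t} --x--> {p, q, t}  [new]
{q, s, t} --y--> {p, q, r, s, t}  [new]
{p, r, t} --x--> {p, r, t}  [seen]
{p, r, t} --y--> {p, q, r, s, t}  [seen]
{p, q, s, t} --x--> {p, q, r, t}  [new]
{p, q, s, t} --y--> {p, q, r, s, t}  [seen]
{p, q, t} --x--> {p, r, t}  [seen]
{p, q, t} --y--> {p, q, r, s, t}  [seen]
{p, q, r, s, t} --x--> {p, q, r, t}  [seen]
{p, q, r, s, t} --y--> {p, q, r, s, t}  [seen]
{p, q, r, t} --x--> {p, r, t}  [seen]
{p, q, r, t} --y--> {p, q, r, s, t}  [seen]
Reachable DFA states: {p}, {p, r}, {q, s, t}, {p, r, t}, {p, q, s, t}, {p, q, t}, {p, q, r, s, t}, {p, q, r, t}.
Accepting DFA states (contain an NFA accepting state): {p}, {p, r}, {q, s, t}, {p, r, t}, {p, q, s, t}, {p, q, t}, {p, q, r, s, t}, {p, q, r, t}.

8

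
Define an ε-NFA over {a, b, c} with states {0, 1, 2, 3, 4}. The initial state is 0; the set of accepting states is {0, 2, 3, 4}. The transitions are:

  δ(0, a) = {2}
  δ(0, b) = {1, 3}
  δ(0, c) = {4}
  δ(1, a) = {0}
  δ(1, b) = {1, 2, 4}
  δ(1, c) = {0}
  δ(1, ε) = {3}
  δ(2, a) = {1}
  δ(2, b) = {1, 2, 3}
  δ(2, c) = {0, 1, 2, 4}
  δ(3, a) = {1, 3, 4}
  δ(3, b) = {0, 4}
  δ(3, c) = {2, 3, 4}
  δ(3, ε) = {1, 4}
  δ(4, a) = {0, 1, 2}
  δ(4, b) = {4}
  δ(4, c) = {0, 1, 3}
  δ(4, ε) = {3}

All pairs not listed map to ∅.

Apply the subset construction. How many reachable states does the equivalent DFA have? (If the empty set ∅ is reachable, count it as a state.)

Start state of the DFA: {0} (ε-closure of the NFA start).
{0} --a--> {2}  [new]
{0} --b--> {1, 3, 4}  [new]
{0} --c--> {1, 3, 4}  [seen]
{2} --a--> {1, 3, 4}  [seen]
{2} --b--> {1, 2, 3, 4}  [new]
{2} --c--> {0, 1, 2, 3, 4}  [new]
{1, 3, 4} --a--> {0, 1, 2, 3, 4}  [seen]
{1, 3, 4} --b--> {0, 1, 2, 3, 4}  [seen]
{1, 3, 4} --c--> {0, 1, 2, 3, 4}  [seen]
{1, 2, 3, 4} --a--> {0, 1, 2, 3, 4}  [seen]
{1, 2, 3, 4} --b--> {0, 1, 2, 3, 4}  [seen]
{1, 2, 3, 4} --c--> {0, 1, 2, 3, 4}  [seen]
{0, 1, 2, 3, 4} --a--> {0, 1, 2, 3, 4}  [seen]
{0, 1, 2, 3, 4} --b--> {0, 1, 2, 3, 4}  [seen]
{0, 1, 2, 3, 4} --c--> {0, 1, 2, 3, 4}  [seen]
Reachable DFA states: {0}, {2}, {1, 3, 4}, {1, 2, 3, 4}, {0, 1, 2, 3, 4}.

5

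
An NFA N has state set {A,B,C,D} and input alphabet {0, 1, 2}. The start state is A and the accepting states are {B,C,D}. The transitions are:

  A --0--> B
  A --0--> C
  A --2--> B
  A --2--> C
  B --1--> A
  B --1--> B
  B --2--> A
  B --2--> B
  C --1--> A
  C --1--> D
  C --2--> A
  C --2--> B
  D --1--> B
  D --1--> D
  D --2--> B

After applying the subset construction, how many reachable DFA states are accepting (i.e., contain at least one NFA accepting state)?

4

Start state of the DFA: {A}.
{A} --0--> {B,C}  [new]
{A} --1--> ∅  [new]
{A} --2--> {B,C}  [seen]
{B,C} --0--> ∅  [seen]
{B,C} --1--> {A,B,D}  [new]
{B,C} --2--> {A,B}  [new]
∅ --0--> ∅  [seen]
∅ --1--> ∅  [seen]
∅ --2--> ∅  [seen]
{A,B,D} --0--> {B,C}  [seen]
{A,B,D} --1--> {A,B,D}  [seen]
{A,B,D} --2--> {A,B,C}  [new]
{A,B} --0--> {B,C}  [seen]
{A,B} --1--> {A,B}  [seen]
{A,B} --2--> {A,B,C}  [seen]
{A,B,C} --0--> {B,C}  [seen]
{A,B,C} --1--> {A,B,D}  [seen]
{A,B,C} --2--> {A,B,C}  [seen]
Reachable DFA states: {A}, {B,C}, ∅, {A,B,D}, {A,B}, {A,B,C}.
Accepting DFA states (contain an NFA accepting state): {B,C}, {A,B,D}, {A,B}, {A,B,C}.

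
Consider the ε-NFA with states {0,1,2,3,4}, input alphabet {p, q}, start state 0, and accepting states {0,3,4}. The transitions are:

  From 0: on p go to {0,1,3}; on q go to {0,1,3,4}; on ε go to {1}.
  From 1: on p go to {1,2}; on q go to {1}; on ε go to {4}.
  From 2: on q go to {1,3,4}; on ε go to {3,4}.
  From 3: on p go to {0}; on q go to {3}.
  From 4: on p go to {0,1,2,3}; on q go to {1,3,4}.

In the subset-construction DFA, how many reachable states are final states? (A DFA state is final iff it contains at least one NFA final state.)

Start state of the DFA: {0,1,4} (ε-closure of the NFA start).
{0,1,4} --p--> {0,1,2,3,4}  [new]
{0,1,4} --q--> {0,1,3,4}  [new]
{0,1,2,3,4} --p--> {0,1,2,3,4}  [seen]
{0,1,2,3,4} --q--> {0,1,3,4}  [seen]
{0,1,3,4} --p--> {0,1,2,3,4}  [seen]
{0,1,3,4} --q--> {0,1,3,4}  [seen]
Reachable DFA states: {0,1,4}, {0,1,2,3,4}, {0,1,3,4}.
Accepting DFA states (contain an NFA accepting state): {0,1,4}, {0,1,2,3,4}, {0,1,3,4}.

3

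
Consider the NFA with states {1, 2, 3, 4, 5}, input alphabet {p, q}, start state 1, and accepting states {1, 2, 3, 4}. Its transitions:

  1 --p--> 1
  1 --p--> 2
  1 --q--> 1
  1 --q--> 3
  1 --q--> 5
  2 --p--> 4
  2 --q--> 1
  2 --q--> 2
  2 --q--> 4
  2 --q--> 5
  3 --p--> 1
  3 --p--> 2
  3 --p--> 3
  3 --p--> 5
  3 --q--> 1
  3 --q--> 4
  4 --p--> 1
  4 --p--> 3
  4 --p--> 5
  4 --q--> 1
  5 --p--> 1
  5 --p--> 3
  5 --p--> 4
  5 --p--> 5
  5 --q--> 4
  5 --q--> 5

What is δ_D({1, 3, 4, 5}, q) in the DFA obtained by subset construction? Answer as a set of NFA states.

{1, 3, 4, 5}

δ(1,q) = {1, 3, 5}; δ(3,q) = {1, 4}; δ(4,q) = {1}; δ(5,q) = {4, 5}.
Union: {1, 3, 4, 5}.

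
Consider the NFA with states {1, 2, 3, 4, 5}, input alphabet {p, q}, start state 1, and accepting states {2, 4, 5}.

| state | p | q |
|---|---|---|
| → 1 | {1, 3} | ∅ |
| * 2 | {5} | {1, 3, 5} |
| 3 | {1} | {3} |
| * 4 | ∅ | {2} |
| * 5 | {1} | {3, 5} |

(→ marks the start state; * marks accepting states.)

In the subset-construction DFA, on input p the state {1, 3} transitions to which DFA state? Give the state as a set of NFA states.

{1, 3}

δ(1,p) = {1, 3}; δ(3,p) = {1}.
Union: {1, 3}.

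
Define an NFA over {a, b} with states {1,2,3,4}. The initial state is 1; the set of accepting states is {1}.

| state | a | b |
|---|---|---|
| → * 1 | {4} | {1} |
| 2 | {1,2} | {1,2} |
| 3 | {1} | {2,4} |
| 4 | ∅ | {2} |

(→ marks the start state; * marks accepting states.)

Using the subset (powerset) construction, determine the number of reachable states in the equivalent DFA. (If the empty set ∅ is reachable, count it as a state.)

Start state of the DFA: {1}.
{1} --a--> {4}  [new]
{1} --b--> {1}  [seen]
{4} --a--> ∅  [new]
{4} --b--> {2}  [new]
∅ --a--> ∅  [seen]
∅ --b--> ∅  [seen]
{2} --a--> {1,2}  [new]
{2} --b--> {1,2}  [seen]
{1,2} --a--> {1,2,4}  [new]
{1,2} --b--> {1,2}  [seen]
{1,2,4} --a--> {1,2,4}  [seen]
{1,2,4} --b--> {1,2}  [seen]
Reachable DFA states: {1}, {4}, ∅, {2}, {1,2}, {1,2,4}.

6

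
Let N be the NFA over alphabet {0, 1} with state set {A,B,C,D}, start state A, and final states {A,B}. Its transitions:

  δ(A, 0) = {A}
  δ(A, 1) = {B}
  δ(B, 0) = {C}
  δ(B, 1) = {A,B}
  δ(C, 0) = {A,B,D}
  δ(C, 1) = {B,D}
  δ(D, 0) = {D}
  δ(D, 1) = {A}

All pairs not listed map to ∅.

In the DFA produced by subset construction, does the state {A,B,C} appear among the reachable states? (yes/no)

no

Start state of the DFA: {A}.
{A} --0--> {A}  [seen]
{A} --1--> {B}  [new]
{B} --0--> {C}  [new]
{B} --1--> {A,B}  [new]
{C} --0--> {A,B,D}  [new]
{C} --1--> {B,D}  [new]
{A,B} --0--> {A,C}  [new]
{A,B} --1--> {A,B}  [seen]
{A,B,D} --0--> {A,C,D}  [new]
{A,B,D} --1--> {A,B}  [seen]
{B,D} --0--> {C,D}  [new]
{B,D} --1--> {A,B}  [seen]
{A,C} --0--> {A,B,D}  [seen]
{A,C} --1--> {B,D}  [seen]
{A,C,D} --0--> {A,B,D}  [seen]
{A,C,D} --1--> {A,B,D}  [seen]
{C,D} --0--> {A,B,D}  [seen]
{C,D} --1--> {A,B,D}  [seen]
Reachable DFA states: {A}, {B}, {C}, {A,B}, {A,B,D}, {B,D}, {A,C}, {A,C,D}, {C,D}.
{A,B,C} is not among them.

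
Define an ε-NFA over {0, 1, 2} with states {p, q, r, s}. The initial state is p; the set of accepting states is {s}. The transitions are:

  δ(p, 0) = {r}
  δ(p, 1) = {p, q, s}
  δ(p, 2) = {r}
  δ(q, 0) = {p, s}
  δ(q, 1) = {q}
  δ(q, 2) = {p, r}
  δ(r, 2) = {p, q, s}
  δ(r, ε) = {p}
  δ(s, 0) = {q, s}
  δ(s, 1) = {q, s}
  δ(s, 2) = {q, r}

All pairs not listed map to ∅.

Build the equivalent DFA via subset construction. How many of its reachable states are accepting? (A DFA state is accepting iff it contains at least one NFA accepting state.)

Start state of the DFA: {p} (ε-closure of the NFA start).
{p} --0--> {p, r}  [new]
{p} --1--> {p, q, s}  [new]
{p} --2--> {p, r}  [seen]
{p, r} --0--> {p, r}  [seen]
{p, r} --1--> {p, q, s}  [seen]
{p, r} --2--> {p, q, r, s}  [new]
{p, q, s} --0--> {p, q, r, s}  [seen]
{p, q, s} --1--> {p, q, s}  [seen]
{p, q, s} --2--> {p, q, r}  [new]
{p, q, r, s} --0--> {p, q, r, s}  [seen]
{p, q, r, s} --1--> {p, q, s}  [seen]
{p, q, r, s} --2--> {p, q, r, s}  [seen]
{p, q, r} --0--> {p, r, s}  [new]
{p, q, r} --1--> {p, q, s}  [seen]
{p, q, r} --2--> {p, q, r, s}  [seen]
{p, r, s} --0--> {p, q, r, s}  [seen]
{p, r, s} --1--> {p, q, s}  [seen]
{p, r, s} --2--> {p, q, r, s}  [seen]
Reachable DFA states: {p}, {p, r}, {p, q, s}, {p, q, r, s}, {p, q, r}, {p, r, s}.
Accepting DFA states (contain an NFA accepting state): {p, q, s}, {p, q, r, s}, {p, r, s}.

3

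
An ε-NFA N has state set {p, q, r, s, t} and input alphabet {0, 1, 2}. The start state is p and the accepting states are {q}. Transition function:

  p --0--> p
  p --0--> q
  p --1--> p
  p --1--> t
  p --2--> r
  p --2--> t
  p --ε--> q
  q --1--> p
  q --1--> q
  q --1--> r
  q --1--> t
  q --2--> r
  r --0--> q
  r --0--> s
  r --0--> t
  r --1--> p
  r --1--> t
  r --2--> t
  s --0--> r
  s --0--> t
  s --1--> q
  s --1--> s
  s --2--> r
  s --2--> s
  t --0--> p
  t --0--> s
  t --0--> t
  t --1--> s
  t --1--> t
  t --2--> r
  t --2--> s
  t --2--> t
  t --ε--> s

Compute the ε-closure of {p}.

Begin with {p}.
p →ε {q}; add q.
ε-closure = {p, q}.

{p, q}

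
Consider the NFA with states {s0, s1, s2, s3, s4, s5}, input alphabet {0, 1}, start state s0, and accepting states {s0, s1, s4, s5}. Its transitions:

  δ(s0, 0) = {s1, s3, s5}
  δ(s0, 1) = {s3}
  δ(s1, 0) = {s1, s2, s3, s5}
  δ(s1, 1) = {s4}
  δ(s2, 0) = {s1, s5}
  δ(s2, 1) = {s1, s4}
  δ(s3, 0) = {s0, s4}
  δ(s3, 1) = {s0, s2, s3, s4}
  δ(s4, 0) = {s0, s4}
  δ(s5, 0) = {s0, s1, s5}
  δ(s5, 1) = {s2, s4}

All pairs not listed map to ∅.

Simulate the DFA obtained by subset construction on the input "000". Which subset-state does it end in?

{s0, s1, s2, s3, s4, s5}

Start: {s0}.
δ(s0,0) = {s1, s3, s5}.
Union: {s1, s3, s5}.
After 0: {s1, s3, s5}.
δ(s1,0) = {s1, s2, s3, s5}; δ(s3,0) = {s0, s4}; δ(s5,0) = {s0, s1, s5}.
Union: {s0, s1, s2, s3, s4, s5}.
After 0: {s0, s1, s2, s3, s4, s5}.
δ(s0,0) = {s1, s3, s5}; δ(s1,0) = {s1, s2, s3, s5}; δ(s2,0) = {s1, s5}; δ(s3,0) = {s0, s4}; δ(s4,0) = {s0, s4}; δ(s5,0) = {s0, s1, s5}.
Union: {s0, s1, s2, s3, s4, s5}.
After 0: {s0, s1, s2, s3, s4, s5}.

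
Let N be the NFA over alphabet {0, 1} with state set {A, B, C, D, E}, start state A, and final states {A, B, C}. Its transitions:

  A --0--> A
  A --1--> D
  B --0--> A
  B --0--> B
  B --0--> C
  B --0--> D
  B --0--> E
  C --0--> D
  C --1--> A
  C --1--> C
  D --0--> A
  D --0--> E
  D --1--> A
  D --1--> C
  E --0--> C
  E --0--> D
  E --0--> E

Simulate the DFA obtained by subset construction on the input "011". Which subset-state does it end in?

Start: {A}.
δ(A,0) = {A}.
Union: {A}.
After 0: {A}.
δ(A,1) = {D}.
Union: {D}.
After 1: {D}.
δ(D,1) = {A, C}.
Union: {A, C}.
After 1: {A, C}.

{A, C}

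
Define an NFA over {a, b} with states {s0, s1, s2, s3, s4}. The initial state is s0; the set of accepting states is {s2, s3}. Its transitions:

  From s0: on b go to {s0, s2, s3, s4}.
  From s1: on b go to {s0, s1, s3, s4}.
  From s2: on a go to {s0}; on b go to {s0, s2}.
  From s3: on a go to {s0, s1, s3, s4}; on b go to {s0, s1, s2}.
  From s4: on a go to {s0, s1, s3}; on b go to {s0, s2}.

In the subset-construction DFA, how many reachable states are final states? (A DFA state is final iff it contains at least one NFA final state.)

Start state of the DFA: {s0}.
{s0} --a--> ∅  [new]
{s0} --b--> {s0, s2, s3, s4}  [new]
∅ --a--> ∅  [seen]
∅ --b--> ∅  [seen]
{s0, s2, s3, s4} --a--> {s0, s1, s3, s4}  [new]
{s0, s2, s3, s4} --b--> {s0, s1, s2, s3, s4}  [new]
{s0, s1, s3, s4} --a--> {s0, s1, s3, s4}  [seen]
{s0, s1, s3, s4} --b--> {s0, s1, s2, s3, s4}  [seen]
{s0, s1, s2, s3, s4} --a--> {s0, s1, s3, s4}  [seen]
{s0, s1, s2, s3, s4} --b--> {s0, s1, s2, s3, s4}  [seen]
Reachable DFA states: {s0}, ∅, {s0, s2, s3, s4}, {s0, s1, s3, s4}, {s0, s1, s2, s3, s4}.
Accepting DFA states (contain an NFA accepting state): {s0, s2, s3, s4}, {s0, s1, s3, s4}, {s0, s1, s2, s3, s4}.

3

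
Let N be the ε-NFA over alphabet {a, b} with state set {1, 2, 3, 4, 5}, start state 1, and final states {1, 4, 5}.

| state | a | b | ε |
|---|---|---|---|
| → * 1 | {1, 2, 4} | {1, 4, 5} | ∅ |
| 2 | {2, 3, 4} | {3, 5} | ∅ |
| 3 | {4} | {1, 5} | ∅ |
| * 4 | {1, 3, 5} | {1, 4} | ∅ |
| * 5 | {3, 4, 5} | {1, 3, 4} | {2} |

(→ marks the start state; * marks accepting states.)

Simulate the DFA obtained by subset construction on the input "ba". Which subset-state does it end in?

{1, 2, 3, 4, 5}

Start: {1}.
δ(1,b) = {1, 4, 5}.
Union: {1, 4, 5}.
ε-closure gives {1, 2, 4, 5}.
After b: {1, 2, 4, 5}.
δ(1,a) = {1, 2, 4}; δ(2,a) = {2, 3, 4}; δ(4,a) = {1, 3, 5}; δ(5,a) = {3, 4, 5}.
Union: {1, 2, 3, 4, 5}.
After a: {1, 2, 3, 4, 5}.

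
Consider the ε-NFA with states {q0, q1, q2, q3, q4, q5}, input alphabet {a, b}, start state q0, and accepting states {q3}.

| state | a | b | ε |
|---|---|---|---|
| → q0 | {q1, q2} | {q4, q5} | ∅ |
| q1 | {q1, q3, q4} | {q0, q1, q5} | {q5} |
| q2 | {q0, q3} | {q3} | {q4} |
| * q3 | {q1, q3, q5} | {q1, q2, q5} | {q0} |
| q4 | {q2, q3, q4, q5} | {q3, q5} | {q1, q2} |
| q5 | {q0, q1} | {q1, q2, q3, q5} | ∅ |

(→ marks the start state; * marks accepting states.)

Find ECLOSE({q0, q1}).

{q0, q1, q5}

Begin with {q0, q1}.
q1 →ε {q5}; add q5.
ε-closure = {q0, q1, q5}.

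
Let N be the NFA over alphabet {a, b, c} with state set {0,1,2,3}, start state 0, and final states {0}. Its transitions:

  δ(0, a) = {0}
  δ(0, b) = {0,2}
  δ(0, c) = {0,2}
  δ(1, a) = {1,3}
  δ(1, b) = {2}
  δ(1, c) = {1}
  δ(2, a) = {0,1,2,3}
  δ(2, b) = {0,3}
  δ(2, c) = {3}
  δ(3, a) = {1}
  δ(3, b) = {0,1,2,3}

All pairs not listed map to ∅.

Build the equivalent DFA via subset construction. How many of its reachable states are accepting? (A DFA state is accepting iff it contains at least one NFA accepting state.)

Start state of the DFA: {0}.
{0} --a--> {0}  [seen]
{0} --b--> {0,2}  [new]
{0} --c--> {0,2}  [seen]
{0,2} --a--> {0,1,2,3}  [new]
{0,2} --b--> {0,2,3}  [new]
{0,2} --c--> {0,2,3}  [seen]
{0,1,2,3} --a--> {0,1,2,3}  [seen]
{0,1,2,3} --b--> {0,1,2,3}  [seen]
{0,1,2,3} --c--> {0,1,2,3}  [seen]
{0,2,3} --a--> {0,1,2,3}  [seen]
{0,2,3} --b--> {0,1,2,3}  [seen]
{0,2,3} --c--> {0,2,3}  [seen]
Reachable DFA states: {0}, {0,2}, {0,1,2,3}, {0,2,3}.
Accepting DFA states (contain an NFA accepting state): {0}, {0,2}, {0,1,2,3}, {0,2,3}.

4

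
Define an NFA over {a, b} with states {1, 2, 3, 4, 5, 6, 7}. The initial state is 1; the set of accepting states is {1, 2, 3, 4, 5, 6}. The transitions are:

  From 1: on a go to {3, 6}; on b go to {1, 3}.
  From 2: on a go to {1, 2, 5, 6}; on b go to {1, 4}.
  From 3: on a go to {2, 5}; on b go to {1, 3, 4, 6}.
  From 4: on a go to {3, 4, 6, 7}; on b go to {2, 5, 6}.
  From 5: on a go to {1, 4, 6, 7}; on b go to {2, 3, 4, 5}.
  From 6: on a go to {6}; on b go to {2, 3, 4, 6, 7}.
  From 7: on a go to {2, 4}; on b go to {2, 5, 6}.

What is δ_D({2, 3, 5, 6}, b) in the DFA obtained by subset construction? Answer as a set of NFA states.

δ(2,b) = {1, 4}; δ(3,b) = {1, 3, 4, 6}; δ(5,b) = {2, 3, 4, 5}; δ(6,b) = {2, 3, 4, 6, 7}.
Union: {1, 2, 3, 4, 5, 6, 7}.

{1, 2, 3, 4, 5, 6, 7}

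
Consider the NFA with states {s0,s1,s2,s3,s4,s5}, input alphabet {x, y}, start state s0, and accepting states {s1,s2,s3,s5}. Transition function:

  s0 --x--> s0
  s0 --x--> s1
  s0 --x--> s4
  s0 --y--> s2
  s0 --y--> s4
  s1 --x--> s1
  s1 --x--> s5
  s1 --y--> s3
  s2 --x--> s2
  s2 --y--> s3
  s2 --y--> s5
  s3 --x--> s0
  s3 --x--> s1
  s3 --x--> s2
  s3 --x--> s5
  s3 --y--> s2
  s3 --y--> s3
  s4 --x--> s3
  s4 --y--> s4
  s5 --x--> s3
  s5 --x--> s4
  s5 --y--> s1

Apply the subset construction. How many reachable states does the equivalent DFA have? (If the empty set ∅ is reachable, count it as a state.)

15

Start state of the DFA: {s0}.
{s0} --x--> {s0,s1,s4}  [new]
{s0} --y--> {s2,s4}  [new]
{s0,s1,s4} --x--> {s0,s1,s3,s4,s5}  [new]
{s0,s1,s4} --y--> {s2,s3,s4}  [new]
{s2,s4} --x--> {s2,s3}  [new]
{s2,s4} --y--> {s3,s4,s5}  [new]
{s0,s1,s3,s4,s5} --x--> {s0,s1,s2,s3,s4,s5}  [new]
{s0,s1,s3,s4,s5} --y--> {s1,s2,s3,s4}  [new]
{s2,s3,s4} --x--> {s0,s1,s2,s3,s5}  [new]
{s2,s3,s4} --y--> {s2,s3,s4,s5}  [new]
{s2,s3} --x--> {s0,s1,s2,s5}  [new]
{s2,s3} --y--> {s2,s3,s5}  [new]
{s3,s4,s5} --x--> {s0,s1,s2,s3,s4,s5}  [seen]
{s3,s4,s5} --y--> {s1,s2,s3,s4}  [seen]
{s0,s1,s2,s3,s4,s5} --x--> {s0,s1,s2,s3,s4,s5}  [seen]
{s0,s1,s2,s3,s4,s5} --y--> {s1,s2,s3,s4,s5}  [new]
{s1,s2,s3,s4} --x--> {s0,s1,s2,s3,s5}  [seen]
{s1,s2,s3,s4} --y--> {s2,s3,s4,s5}  [seen]
{s0,s1,s2,s3,s5} --x--> {s0,s1,s2,s3,s4,s5}  [seen]
{s0,s1,s2,s3,s5} --y--> {s1,s2,s3,s4,s5}  [seen]
{s2,s3,s4,s5} --x--> {s0,s1,s2,s3,s4,s5}  [seen]
{s2,s3,s4,s5} --y--> {s1,s2,s3,s4,s5}  [seen]
{s0,s1,s2,s5} --x--> {s0,s1,s2,s3,s4,s5}  [seen]
{s0,s1,s2,s5} --y--> {s1,s2,s3,s4,s5}  [seen]
{s2,s3,s5} --x--> {s0,s1,s2,s3,s4,s5}  [seen]
{s2,s3,s5} --y--> {s1,s2,s3,s5}  [new]
{s1,s2,s3,s4,s5} --x--> {s0,s1,s2,s3,s4,s5}  [seen]
{s1,s2,s3,s4,s5} --y--> {s1,s2,s3,s4,s5}  [seen]
{s1,s2,s3,s5} --x--> {s0,s1,s2,s3,s4,s5}  [seen]
{s1,s2,s3,s5} --y--> {s1,s2,s3,s5}  [seen]
Reachable DFA states: {s0}, {s0,s1,s4}, {s2,s4}, {s0,s1,s3,s4,s5}, {s2,s3,s4}, {s2,s3}, {s3,s4,s5}, {s0,s1,s2,s3,s4,s5}, {s1,s2,s3,s4}, {s0,s1,s2,s3,s5}, {s2,s3,s4,s5}, {s0,s1,s2,s5}, {s2,s3,s5}, {s1,s2,s3,s4,s5}, {s1,s2,s3,s5}.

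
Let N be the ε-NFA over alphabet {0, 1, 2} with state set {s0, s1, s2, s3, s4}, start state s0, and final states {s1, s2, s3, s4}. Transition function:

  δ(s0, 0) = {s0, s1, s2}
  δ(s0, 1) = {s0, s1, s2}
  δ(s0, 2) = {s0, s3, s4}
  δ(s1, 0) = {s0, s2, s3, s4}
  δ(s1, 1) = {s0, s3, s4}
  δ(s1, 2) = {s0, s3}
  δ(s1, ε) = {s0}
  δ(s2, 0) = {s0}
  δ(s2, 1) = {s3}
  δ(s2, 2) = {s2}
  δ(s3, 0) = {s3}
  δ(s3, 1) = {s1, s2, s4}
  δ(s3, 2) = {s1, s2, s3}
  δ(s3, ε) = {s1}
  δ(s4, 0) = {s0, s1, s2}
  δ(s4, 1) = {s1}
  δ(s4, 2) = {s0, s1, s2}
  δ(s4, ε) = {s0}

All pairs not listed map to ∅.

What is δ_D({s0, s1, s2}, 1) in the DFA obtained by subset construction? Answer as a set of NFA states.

δ(s0,1) = {s0, s1, s2}; δ(s1,1) = {s0, s3, s4}; δ(s2,1) = {s3}.
Union: {s0, s1, s2, s3, s4}.

{s0, s1, s2, s3, s4}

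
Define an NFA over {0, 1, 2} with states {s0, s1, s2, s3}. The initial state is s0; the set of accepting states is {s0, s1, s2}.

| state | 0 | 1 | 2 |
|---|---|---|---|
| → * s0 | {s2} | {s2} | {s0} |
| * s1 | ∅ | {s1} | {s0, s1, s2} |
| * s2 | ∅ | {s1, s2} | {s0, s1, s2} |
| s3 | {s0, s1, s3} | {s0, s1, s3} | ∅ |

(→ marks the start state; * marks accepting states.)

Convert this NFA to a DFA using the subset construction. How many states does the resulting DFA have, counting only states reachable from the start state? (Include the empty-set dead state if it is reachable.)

Start state of the DFA: {s0}.
{s0} --0--> {s2}  [new]
{s0} --1--> {s2}  [seen]
{s0} --2--> {s0}  [seen]
{s2} --0--> ∅  [new]
{s2} --1--> {s1, s2}  [new]
{s2} --2--> {s0, s1, s2}  [new]
∅ --0--> ∅  [seen]
∅ --1--> ∅  [seen]
∅ --2--> ∅  [seen]
{s1, s2} --0--> ∅  [seen]
{s1, s2} --1--> {s1, s2}  [seen]
{s1, s2} --2--> {s0, s1, s2}  [seen]
{s0, s1, s2} --0--> {s2}  [seen]
{s0, s1, s2} --1--> {s1, s2}  [seen]
{s0, s1, s2} --2--> {s0, s1, s2}  [seen]
Reachable DFA states: {s0}, {s2}, ∅, {s1, s2}, {s0, s1, s2}.

5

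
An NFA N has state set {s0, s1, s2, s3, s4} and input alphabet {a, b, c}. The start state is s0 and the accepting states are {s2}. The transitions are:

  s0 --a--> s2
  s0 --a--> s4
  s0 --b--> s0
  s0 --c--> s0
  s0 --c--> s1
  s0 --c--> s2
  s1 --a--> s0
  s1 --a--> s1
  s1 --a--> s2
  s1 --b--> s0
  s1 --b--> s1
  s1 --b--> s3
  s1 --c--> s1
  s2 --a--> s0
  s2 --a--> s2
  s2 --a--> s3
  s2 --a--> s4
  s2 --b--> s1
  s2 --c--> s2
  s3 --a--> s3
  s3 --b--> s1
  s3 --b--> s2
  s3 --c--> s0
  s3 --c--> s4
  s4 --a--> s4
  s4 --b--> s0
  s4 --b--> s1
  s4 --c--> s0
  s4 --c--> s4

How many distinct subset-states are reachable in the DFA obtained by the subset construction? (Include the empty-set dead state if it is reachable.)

Start state of the DFA: {s0}.
{s0} --a--> {s2, s4}  [new]
{s0} --b--> {s0}  [seen]
{s0} --c--> {s0, s1, s2}  [new]
{s2, s4} --a--> {s0, s2, s3, s4}  [new]
{s2, s4} --b--> {s0, s1}  [new]
{s2, s4} --c--> {s0, s2, s4}  [new]
{s0, s1, s2} --a--> {s0, s1, s2, s3, s4}  [new]
{s0, s1, s2} --b--> {s0, s1, s3}  [new]
{s0, s1, s2} --c--> {s0, s1, s2}  [seen]
{s0, s2, s3, s4} --a--> {s0, s2, s3, s4}  [seen]
{s0, s2, s3, s4} --b--> {s0, s1, s2}  [seen]
{s0, s2, s3, s4} --c--> {s0, s1, s2, s4}  [new]
{s0, s1} --a--> {s0, s1, s2, s4}  [seen]
{s0, s1} --b--> {s0, s1, s3}  [seen]
{s0, s1} --c--> {s0, s1, s2}  [seen]
{s0, s2, s4} --a--> {s0, s2, s3, s4}  [seen]
{s0, s2, s4} --b--> {s0, s1}  [seen]
{s0, s2, s4} --c--> {s0, s1, s2, s4}  [seen]
{s0, s1, s2, s3, s4} --a--> {s0, s1, s2, s3, s4}  [seen]
{s0, s1, s2, s3, s4} --b--> {s0, s1, s2, s3}  [new]
{s0, s1, s2, s3, s4} --c--> {s0, s1, s2, s4}  [seen]
{s0, s1, s3} --a--> {s0, s1, s2, s3, s4}  [seen]
{s0, s1, s3} --b--> {s0, s1, s2, s3}  [seen]
{s0, s1, s3} --c--> {s0, s1, s2, s4}  [seen]
{s0, s1, s2, s4} --a--> {s0, s1, s2, s3, s4}  [seen]
{s0, s1, s2, s4} --b--> {s0, s1, s3}  [seen]
{s0, s1, s2, s4} --c--> {s0, s1, s2, s4}  [seen]
{s0, s1, s2, s3} --a--> {s0, s1, s2, s3, s4}  [seen]
{s0, s1, s2, s3} --b--> {s0, s1, s2, s3}  [seen]
{s0, s1, s2, s3} --c--> {s0, s1, s2, s4}  [seen]
Reachable DFA states: {s0}, {s2, s4}, {s0, s1, s2}, {s0, s2, s3, s4}, {s0, s1}, {s0, s2, s4}, {s0, s1, s2, s3, s4}, {s0, s1, s3}, {s0, s1, s2, s4}, {s0, s1, s2, s3}.

10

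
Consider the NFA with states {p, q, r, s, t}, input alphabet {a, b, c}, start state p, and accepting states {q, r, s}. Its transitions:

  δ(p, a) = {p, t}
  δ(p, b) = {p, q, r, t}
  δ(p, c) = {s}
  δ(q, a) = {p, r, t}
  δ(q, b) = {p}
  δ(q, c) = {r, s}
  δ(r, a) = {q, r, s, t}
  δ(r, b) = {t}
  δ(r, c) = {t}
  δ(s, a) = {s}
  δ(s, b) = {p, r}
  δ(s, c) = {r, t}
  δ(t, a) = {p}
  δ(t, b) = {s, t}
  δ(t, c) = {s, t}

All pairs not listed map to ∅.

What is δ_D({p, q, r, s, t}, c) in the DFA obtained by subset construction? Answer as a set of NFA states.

{r, s, t}

δ(p,c) = {s}; δ(q,c) = {r, s}; δ(r,c) = {t}; δ(s,c) = {r, t}; δ(t,c) = {s, t}.
Union: {r, s, t}.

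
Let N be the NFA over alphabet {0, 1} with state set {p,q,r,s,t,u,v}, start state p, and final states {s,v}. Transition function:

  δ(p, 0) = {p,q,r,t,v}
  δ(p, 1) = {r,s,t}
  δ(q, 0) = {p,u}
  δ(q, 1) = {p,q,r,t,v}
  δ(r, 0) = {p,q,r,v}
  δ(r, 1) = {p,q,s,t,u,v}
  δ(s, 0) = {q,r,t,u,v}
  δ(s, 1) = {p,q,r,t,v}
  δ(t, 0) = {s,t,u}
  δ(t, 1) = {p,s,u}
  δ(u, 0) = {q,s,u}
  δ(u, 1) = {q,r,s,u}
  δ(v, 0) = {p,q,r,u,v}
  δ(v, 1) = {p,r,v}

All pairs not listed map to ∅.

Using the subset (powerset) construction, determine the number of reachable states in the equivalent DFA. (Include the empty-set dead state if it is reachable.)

Start state of the DFA: {p}.
{p} --0--> {p,q,r,t,v}  [new]
{p} --1--> {r,s,t}  [new]
{p,q,r,t,v} --0--> {p,q,r,s,t,u,v}  [new]
{p,q,r,t,v} --1--> {p,q,r,s,t,u,v}  [seen]
{r,s,t} --0--> {p,q,r,s,t,u,v}  [seen]
{r,s,t} --1--> {p,q,r,s,t,u,v}  [seen]
{p,q,r,s,t,u,v} --0--> {p,q,r,s,t,u,v}  [seen]
{p,q,r,s,t,u,v} --1--> {p,q,r,s,t,u,v}  [seen]
Reachable DFA states: {p}, {p,q,r,t,v}, {r,s,t}, {p,q,r,s,t,u,v}.

4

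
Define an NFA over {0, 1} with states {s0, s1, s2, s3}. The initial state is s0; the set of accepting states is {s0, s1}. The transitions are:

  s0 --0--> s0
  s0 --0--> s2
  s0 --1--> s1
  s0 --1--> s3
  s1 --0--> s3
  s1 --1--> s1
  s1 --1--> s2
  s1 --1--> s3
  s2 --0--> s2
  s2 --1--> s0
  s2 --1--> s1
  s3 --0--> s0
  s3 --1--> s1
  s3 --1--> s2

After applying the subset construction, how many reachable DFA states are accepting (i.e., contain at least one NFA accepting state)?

8

Start state of the DFA: {s0}.
{s0} --0--> {s0, s2}  [new]
{s0} --1--> {s1, s3}  [new]
{s0, s2} --0--> {s0, s2}  [seen]
{s0, s2} --1--> {s0, s1, s3}  [new]
{s1, s3} --0--> {s0, s3}  [new]
{s1, s3} --1--> {s1, s2, s3}  [new]
{s0, s1, s3} --0--> {s0, s2, s3}  [new]
{s0, s1, s3} --1--> {s1, s2, s3}  [seen]
{s0, s3} --0--> {s0, s2}  [seen]
{s0, s3} --1--> {s1, s2, s3}  [seen]
{s1, s2, s3} --0--> {s0, s2, s3}  [seen]
{s1, s2, s3} --1--> {s0, s1, s2, s3}  [new]
{s0, s2, s3} --0--> {s0, s2}  [seen]
{s0, s2, s3} --1--> {s0, s1, s2, s3}  [seen]
{s0, s1, s2, s3} --0--> {s0, s2, s3}  [seen]
{s0, s1, s2, s3} --1--> {s0, s1, s2, s3}  [seen]
Reachable DFA states: {s0}, {s0, s2}, {s1, s3}, {s0, s1, s3}, {s0, s3}, {s1, s2, s3}, {s0, s2, s3}, {s0, s1, s2, s3}.
Accepting DFA states (contain an NFA accepting state): {s0}, {s0, s2}, {s1, s3}, {s0, s1, s3}, {s0, s3}, {s1, s2, s3}, {s0, s2, s3}, {s0, s1, s2, s3}.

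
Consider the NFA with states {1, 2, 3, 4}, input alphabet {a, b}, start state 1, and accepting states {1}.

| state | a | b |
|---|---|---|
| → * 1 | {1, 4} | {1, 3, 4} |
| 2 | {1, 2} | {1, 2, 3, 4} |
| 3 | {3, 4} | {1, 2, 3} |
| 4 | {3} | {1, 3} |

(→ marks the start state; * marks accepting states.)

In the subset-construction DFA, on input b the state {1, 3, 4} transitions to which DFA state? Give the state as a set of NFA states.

{1, 2, 3, 4}

δ(1,b) = {1, 3, 4}; δ(3,b) = {1, 2, 3}; δ(4,b) = {1, 3}.
Union: {1, 2, 3, 4}.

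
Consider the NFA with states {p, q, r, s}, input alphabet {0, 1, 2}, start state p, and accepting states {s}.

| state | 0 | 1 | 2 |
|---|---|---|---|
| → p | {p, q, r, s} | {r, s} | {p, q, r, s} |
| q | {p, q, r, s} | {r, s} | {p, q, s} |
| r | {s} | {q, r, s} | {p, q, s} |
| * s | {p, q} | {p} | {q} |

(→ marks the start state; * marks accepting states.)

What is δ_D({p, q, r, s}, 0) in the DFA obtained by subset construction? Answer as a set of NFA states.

δ(p,0) = {p, q, r, s}; δ(q,0) = {p, q, r, s}; δ(r,0) = {s}; δ(s,0) = {p, q}.
Union: {p, q, r, s}.

{p, q, r, s}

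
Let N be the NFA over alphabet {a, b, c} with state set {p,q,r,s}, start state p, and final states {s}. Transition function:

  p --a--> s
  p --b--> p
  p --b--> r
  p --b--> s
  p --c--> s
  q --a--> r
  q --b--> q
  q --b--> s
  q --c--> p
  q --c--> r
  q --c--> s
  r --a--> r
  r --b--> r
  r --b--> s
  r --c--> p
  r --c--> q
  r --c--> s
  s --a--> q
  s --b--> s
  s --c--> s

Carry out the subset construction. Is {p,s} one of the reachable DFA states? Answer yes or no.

Start state of the DFA: {p}.
{p} --a--> {s}  [new]
{p} --b--> {p,r,s}  [new]
{p} --c--> {s}  [seen]
{s} --a--> {q}  [new]
{s} --b--> {s}  [seen]
{s} --c--> {s}  [seen]
{p,r,s} --a--> {q,r,s}  [new]
{p,r,s} --b--> {p,r,s}  [seen]
{p,r,s} --c--> {p,q,s}  [new]
{q} --a--> {r}  [new]
{q} --b--> {q,s}  [new]
{q} --c--> {p,r,s}  [seen]
{q,r,s} --a--> {q,r}  [new]
{q,r,s} --b--> {q,r,s}  [seen]
{q,r,s} --c--> {p,q,r,s}  [new]
{p,q,s} --a--> {q,r,s}  [seen]
{p,q,s} --b--> {p,q,r,s}  [seen]
{p,q,s} --c--> {p,r,s}  [seen]
{r} --a--> {r}  [seen]
{r} --b--> {r,s}  [new]
{r} --c--> {p,q,s}  [seen]
{q,s} --a--> {q,r}  [seen]
{q,s} --b--> {q,s}  [seen]
{q,s} --c--> {p,r,s}  [seen]
{q,r} --a--> {r}  [seen]
{q,r} --b--> {q,r,s}  [seen]
{q,r} --c--> {p,q,r,s}  [seen]
{p,q,r,s} --a--> {q,r,s}  [seen]
{p,q,r,s} --b--> {p,q,r,s}  [seen]
{p,q,r,s} --c--> {p,q,r,s}  [seen]
{r,s} --a--> {q,r}  [seen]
{r,s} --b--> {r,s}  [seen]
{r,s} --c--> {p,q,s}  [seen]
Reachable DFA states: {p}, {s}, {p,r,s}, {q}, {q,r,s}, {p,q,s}, {r}, {q,s}, {q,r}, {p,q,r,s}, {r,s}.
{p,s} is not among them.

no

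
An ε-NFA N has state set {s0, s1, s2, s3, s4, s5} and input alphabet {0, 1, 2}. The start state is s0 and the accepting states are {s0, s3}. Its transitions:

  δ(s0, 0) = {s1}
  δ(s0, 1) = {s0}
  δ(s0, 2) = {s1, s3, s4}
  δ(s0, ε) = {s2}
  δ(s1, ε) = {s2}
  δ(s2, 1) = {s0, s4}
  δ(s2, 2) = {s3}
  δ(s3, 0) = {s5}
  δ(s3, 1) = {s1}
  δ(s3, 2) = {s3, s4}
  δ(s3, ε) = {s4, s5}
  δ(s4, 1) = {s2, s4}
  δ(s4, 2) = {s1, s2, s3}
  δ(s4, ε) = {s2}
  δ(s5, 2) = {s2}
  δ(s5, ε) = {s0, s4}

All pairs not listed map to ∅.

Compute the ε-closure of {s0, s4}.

Begin with {s0, s4}.
s0 →ε {s2}; add s2.
ε-closure = {s0, s2, s4}.

{s0, s2, s4}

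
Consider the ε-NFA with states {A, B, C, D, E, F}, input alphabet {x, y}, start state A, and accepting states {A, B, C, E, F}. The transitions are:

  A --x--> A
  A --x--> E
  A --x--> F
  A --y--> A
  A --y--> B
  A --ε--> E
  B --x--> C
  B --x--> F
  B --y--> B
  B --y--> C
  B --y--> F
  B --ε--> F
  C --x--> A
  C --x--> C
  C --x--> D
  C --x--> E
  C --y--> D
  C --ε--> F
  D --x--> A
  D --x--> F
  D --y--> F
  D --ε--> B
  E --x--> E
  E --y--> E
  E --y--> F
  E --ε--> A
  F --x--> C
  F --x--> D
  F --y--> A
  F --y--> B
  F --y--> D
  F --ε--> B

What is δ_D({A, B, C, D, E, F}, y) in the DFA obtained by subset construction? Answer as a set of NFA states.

{A, B, C, D, E, F}

δ(A,y) = {A, B}; δ(B,y) = {B, C, F}; δ(C,y) = {D}; δ(D,y) = {F}; δ(E,y) = {E, F}; δ(F,y) = {A, B, D}.
Union: {A, B, C, D, E, F}.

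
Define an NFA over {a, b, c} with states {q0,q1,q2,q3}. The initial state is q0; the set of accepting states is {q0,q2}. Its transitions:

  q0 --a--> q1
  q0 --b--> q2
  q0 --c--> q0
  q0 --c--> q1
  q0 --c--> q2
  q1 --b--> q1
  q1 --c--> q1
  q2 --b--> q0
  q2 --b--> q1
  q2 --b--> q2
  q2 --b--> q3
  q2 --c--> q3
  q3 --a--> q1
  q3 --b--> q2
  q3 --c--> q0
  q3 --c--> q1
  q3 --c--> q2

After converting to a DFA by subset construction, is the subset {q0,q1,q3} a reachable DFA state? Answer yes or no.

no

Start state of the DFA: {q0}.
{q0} --a--> {q1}  [new]
{q0} --b--> {q2}  [new]
{q0} --c--> {q0,q1,q2}  [new]
{q1} --a--> ∅  [new]
{q1} --b--> {q1}  [seen]
{q1} --c--> {q1}  [seen]
{q2} --a--> ∅  [seen]
{q2} --b--> {q0,q1,q2,q3}  [new]
{q2} --c--> {q3}  [new]
{q0,q1,q2} --a--> {q1}  [seen]
{q0,q1,q2} --b--> {q0,q1,q2,q3}  [seen]
{q0,q1,q2} --c--> {q0,q1,q2,q3}  [seen]
∅ --a--> ∅  [seen]
∅ --b--> ∅  [seen]
∅ --c--> ∅  [seen]
{q0,q1,q2,q3} --a--> {q1}  [seen]
{q0,q1,q2,q3} --b--> {q0,q1,q2,q3}  [seen]
{q0,q1,q2,q3} --c--> {q0,q1,q2,q3}  [seen]
{q3} --a--> {q1}  [seen]
{q3} --b--> {q2}  [seen]
{q3} --c--> {q0,q1,q2}  [seen]
Reachable DFA states: {q0}, {q1}, {q2}, {q0,q1,q2}, ∅, {q0,q1,q2,q3}, {q3}.
{q0,q1,q3} is not among them.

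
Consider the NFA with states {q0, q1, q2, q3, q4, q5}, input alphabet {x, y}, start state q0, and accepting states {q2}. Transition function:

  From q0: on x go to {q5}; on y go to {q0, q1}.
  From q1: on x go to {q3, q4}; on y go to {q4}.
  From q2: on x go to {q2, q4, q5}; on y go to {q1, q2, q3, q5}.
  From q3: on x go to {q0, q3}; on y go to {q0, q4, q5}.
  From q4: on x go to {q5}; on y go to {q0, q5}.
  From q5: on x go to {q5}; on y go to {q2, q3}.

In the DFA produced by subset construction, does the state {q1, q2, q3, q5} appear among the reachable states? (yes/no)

Start state of the DFA: {q0}.
{q0} --x--> {q5}  [new]
{q0} --y--> {q0, q1}  [new]
{q5} --x--> {q5}  [seen]
{q5} --y--> {q2, q3}  [new]
{q0, q1} --x--> {q3, q4, q5}  [new]
{q0, q1} --y--> {q0, q1, q4}  [new]
{q2, q3} --x--> {q0, q2, q3, q4, q5}  [new]
{q2, q3} --y--> {q0, q1, q2, q3, q4, q5}  [new]
{q3, q4, q5} --x--> {q0, q3, q5}  [new]
{q3, q4, q5} --y--> {q0, q2, q3, q4, q5}  [seen]
{q0, q1, q4} --x--> {q3, q4, q5}  [seen]
{q0, q1, q4} --y--> {q0, q1, q4, q5}  [new]
{q0, q2, q3, q4, q5} --x--> {q0, q2, q3, q4, q5}  [seen]
{q0, q2, q3, q4, q5} --y--> {q0, q1, q2, q3, q4, q5}  [seen]
{q0, q1, q2, q3, q4, q5} --x--> {q0, q2, q3, q4, q5}  [seen]
{q0, q1, q2, q3, q4, q5} --y--> {q0, q1, q2, q3, q4, q5}  [seen]
{q0, q3, q5} --x--> {q0, q3, q5}  [seen]
{q0, q3, q5} --y--> {q0, q1, q2, q3, q4, q5}  [seen]
{q0, q1, q4, q5} --x--> {q3, q4, q5}  [seen]
{q0, q1, q4, q5} --y--> {q0, q1, q2, q3, q4, q5}  [seen]
Reachable DFA states: {q0}, {q5}, {q0, q1}, {q2, q3}, {q3, q4, q5}, {q0, q1, q4}, {q0, q2, q3, q4, q5}, {q0, q1, q2, q3, q4, q5}, {q0, q3, q5}, {q0, q1, q4, q5}.
{q1, q2, q3, q5} is not among them.

no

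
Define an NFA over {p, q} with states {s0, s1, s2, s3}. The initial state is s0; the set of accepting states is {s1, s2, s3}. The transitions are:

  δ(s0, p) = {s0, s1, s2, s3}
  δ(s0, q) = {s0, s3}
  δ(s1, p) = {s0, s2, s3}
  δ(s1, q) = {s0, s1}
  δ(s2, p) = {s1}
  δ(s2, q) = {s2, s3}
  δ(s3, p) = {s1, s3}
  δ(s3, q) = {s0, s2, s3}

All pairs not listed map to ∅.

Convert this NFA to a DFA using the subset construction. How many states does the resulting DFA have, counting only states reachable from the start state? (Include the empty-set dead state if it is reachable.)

4

Start state of the DFA: {s0}.
{s0} --p--> {s0, s1, s2, s3}  [new]
{s0} --q--> {s0, s3}  [new]
{s0, s1, s2, s3} --p--> {s0, s1, s2, s3}  [seen]
{s0, s1, s2, s3} --q--> {s0, s1, s2, s3}  [seen]
{s0, s3} --p--> {s0, s1, s2, s3}  [seen]
{s0, s3} --q--> {s0, s2, s3}  [new]
{s0, s2, s3} --p--> {s0, s1, s2, s3}  [seen]
{s0, s2, s3} --q--> {s0, s2, s3}  [seen]
Reachable DFA states: {s0}, {s0, s1, s2, s3}, {s0, s3}, {s0, s2, s3}.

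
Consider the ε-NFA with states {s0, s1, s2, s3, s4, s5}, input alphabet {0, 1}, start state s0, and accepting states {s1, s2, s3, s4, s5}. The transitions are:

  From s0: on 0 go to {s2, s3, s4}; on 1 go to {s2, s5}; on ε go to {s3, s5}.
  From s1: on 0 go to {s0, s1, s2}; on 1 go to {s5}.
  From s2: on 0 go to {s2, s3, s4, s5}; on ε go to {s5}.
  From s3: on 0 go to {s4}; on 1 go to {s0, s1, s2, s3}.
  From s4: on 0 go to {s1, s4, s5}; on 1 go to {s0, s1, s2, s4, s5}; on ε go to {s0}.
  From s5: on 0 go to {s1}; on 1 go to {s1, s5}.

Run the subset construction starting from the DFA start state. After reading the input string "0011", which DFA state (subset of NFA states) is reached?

Start: {s0, s3, s5}.
δ(s0,0) = {s2, s3, s4}; δ(s3,0) = {s4}; δ(s5,0) = {s1}.
Union: {s1, s2, s3, s4}.
ε-closure gives {s0, s1, s2, s3, s4, s5}.
After 0: {s0, s1, s2, s3, s4, s5}.
δ(s0,0) = {s2, s3, s4}; δ(s1,0) = {s0, s1, s2}; δ(s2,0) = {s2, s3, s4, s5}; δ(s3,0) = {s4}; δ(s4,0) = {s1, s4, s5}; δ(s5,0) = {s1}.
Union: {s0, s1, s2, s3, s4, s5}.
After 0: {s0, s1, s2, s3, s4, s5}.
δ(s0,1) = {s2, s5}; δ(s1,1) = {s5}; δ(s2,1) = ∅; δ(s3,1) = {s0, s1, s2, s3}; δ(s4,1) = {s0, s1, s2, s4, s5}; δ(s5,1) = {s1, s5}.
Union: {s0, s1, s2, s3, s4, s5}.
After 1: {s0, s1, s2, s3, s4, s5}.
δ(s0,1) = {s2, s5}; δ(s1,1) = {s5}; δ(s2,1) = ∅; δ(s3,1) = {s0, s1, s2, s3}; δ(s4,1) = {s0, s1, s2, s4, s5}; δ(s5,1) = {s1, s5}.
Union: {s0, s1, s2, s3, s4, s5}.
After 1: {s0, s1, s2, s3, s4, s5}.

{s0, s1, s2, s3, s4, s5}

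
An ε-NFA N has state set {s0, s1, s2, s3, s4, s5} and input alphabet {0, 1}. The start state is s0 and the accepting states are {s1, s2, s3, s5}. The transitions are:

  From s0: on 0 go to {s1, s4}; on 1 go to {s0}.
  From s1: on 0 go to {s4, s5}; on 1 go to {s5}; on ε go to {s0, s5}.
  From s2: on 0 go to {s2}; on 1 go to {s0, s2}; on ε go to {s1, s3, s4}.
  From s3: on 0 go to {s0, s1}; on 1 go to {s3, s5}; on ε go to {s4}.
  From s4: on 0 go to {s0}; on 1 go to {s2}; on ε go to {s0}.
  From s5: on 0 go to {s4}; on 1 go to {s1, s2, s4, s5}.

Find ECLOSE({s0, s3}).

Begin with {s0, s3}.
s3 →ε {s4}; add s4.
ε-closure = {s0, s3, s4}.

{s0, s3, s4}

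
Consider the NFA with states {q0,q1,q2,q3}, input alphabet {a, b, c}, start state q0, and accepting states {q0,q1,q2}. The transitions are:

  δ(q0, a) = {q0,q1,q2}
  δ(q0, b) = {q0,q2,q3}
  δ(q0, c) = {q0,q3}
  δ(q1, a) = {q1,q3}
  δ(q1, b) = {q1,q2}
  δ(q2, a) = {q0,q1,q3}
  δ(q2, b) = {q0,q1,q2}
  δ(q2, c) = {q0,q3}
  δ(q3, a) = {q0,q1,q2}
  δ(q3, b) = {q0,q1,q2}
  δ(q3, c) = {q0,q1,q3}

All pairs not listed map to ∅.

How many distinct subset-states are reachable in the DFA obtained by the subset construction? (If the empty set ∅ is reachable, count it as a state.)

Start state of the DFA: {q0}.
{q0} --a--> {q0,q1,q2}  [new]
{q0} --b--> {q0,q2,q3}  [new]
{q0} --c--> {q0,q3}  [new]
{q0,q1,q2} --a--> {q0,q1,q2,q3}  [new]
{q0,q1,q2} --b--> {q0,q1,q2,q3}  [seen]
{q0,q1,q2} --c--> {q0,q3}  [seen]
{q0,q2,q3} --a--> {q0,q1,q2,q3}  [seen]
{q0,q2,q3} --b--> {q0,q1,q2,q3}  [seen]
{q0,q2,q3} --c--> {q0,q1,q3}  [new]
{q0,q3} --a--> {q0,q1,q2}  [seen]
{q0,q3} --b--> {q0,q1,q2,q3}  [seen]
{q0,q3} --c--> {q0,q1,q3}  [seen]
{q0,q1,q2,q3} --a--> {q0,q1,q2,q3}  [seen]
{q0,q1,q2,q3} --b--> {q0,q1,q2,q3}  [seen]
{q0,q1,q2,q3} --c--> {q0,q1,q3}  [seen]
{q0,q1,q3} --a--> {q0,q1,q2,q3}  [seen]
{q0,q1,q3} --b--> {q0,q1,q2,q3}  [seen]
{q0,q1,q3} --c--> {q0,q1,q3}  [seen]
Reachable DFA states: {q0}, {q0,q1,q2}, {q0,q2,q3}, {q0,q3}, {q0,q1,q2,q3}, {q0,q1,q3}.

6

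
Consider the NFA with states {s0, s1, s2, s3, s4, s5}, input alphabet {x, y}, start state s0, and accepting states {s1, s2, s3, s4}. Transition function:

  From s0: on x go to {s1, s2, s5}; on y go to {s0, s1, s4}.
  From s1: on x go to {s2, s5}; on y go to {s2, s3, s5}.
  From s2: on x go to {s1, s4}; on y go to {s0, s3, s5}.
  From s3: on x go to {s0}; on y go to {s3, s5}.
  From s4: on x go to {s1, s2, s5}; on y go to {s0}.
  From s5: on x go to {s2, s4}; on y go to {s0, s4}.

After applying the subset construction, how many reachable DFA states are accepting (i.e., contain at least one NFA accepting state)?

7

Start state of the DFA: {s0}.
{s0} --x--> {s1, s2, s5}  [new]
{s0} --y--> {s0, s1, s4}  [new]
{s1, s2, s5} --x--> {s1, s2, s4, s5}  [new]
{s1, s2, s5} --y--> {s0, s2, s3, s4, s5}  [new]
{s0, s1, s4} --x--> {s1, s2, s5}  [seen]
{s0, s1, s4} --y--> {s0, s1, s2, s3, s4, s5}  [new]
{s1, s2, s4, s5} --x--> {s1, s2, s4, s5}  [seen]
{s1, s2, s4, s5} --y--> {s0, s2, s3, s4, s5}  [seen]
{s0, s2, s3, s4, s5} --x--> {s0, s1, s2, s4, s5}  [new]
{s0, s2, s3, s4, s5} --y--> {s0, s1, s3, s4, s5}  [new]
{s0, s1, s2, s3, s4, s5} --x--> {s0, s1, s2, s4, s5}  [seen]
{s0, s1, s2, s3, s4, s5} --y--> {s0, s1, s2, s3, s4, s5}  [seen]
{s0, s1, s2, s4, s5} --x--> {s1, s2, s4, s5}  [seen]
{s0, s1, s2, s4, s5} --y--> {s0, s1, s2, s3, s4, s5}  [seen]
{s0, s1, s3, s4, s5} --x--> {s0, s1, s2, s4, s5}  [seen]
{s0, s1, s3, s4, s5} --y--> {s0, s1, s2, s3, s4, s5}  [seen]
Reachable DFA states: {s0}, {s1, s2, s5}, {s0, s1, s4}, {s1, s2, s4, s5}, {s0, s2, s3, s4, s5}, {s0, s1, s2, s3, s4, s5}, {s0, s1, s2, s4, s5}, {s0, s1, s3, s4, s5}.
Accepting DFA states (contain an NFA accepting state): {s1, s2, s5}, {s0, s1, s4}, {s1, s2, s4, s5}, {s0, s2, s3, s4, s5}, {s0, s1, s2, s3, s4, s5}, {s0, s1, s2, s4, s5}, {s0, s1, s3, s4, s5}.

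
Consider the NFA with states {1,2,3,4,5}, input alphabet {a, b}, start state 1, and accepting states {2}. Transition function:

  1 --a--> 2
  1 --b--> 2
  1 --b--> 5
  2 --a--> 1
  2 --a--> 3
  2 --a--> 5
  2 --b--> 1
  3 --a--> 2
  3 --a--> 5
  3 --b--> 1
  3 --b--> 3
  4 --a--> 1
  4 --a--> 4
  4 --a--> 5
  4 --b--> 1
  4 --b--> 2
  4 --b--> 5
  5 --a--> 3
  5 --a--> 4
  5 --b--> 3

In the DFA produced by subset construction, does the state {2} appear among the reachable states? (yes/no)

Start state of the DFA: {1}.
{1} --a--> {2}  [new]
{1} --b--> {2,5}  [new]
{2} --a--> {1,3,5}  [new]
{2} --b--> {1}  [seen]
{2,5} --a--> {1,3,4,5}  [new]
{2,5} --b--> {1,3}  [new]
{1,3,5} --a--> {2,3,4,5}  [new]
{1,3,5} --b--> {1,2,3,5}  [new]
{1,3,4,5} --a--> {1,2,3,4,5}  [new]
{1,3,4,5} --b--> {1,2,3,5}  [seen]
{1,3} --a--> {2,5}  [seen]
{1,3} --b--> {1,2,3,5}  [seen]
{2,3,4,5} --a--> {1,2,3,4,5}  [seen]
{2,3,4,5} --b--> {1,2,3,5}  [seen]
{1,2,3,5} --a--> {1,2,3,4,5}  [seen]
{1,2,3,5} --b--> {1,2,3,5}  [seen]
{1,2,3,4,5} --a--> {1,2,3,4,5}  [seen]
{1,2,3,4,5} --b--> {1,2,3,5}  [seen]
Reachable DFA states: {1}, {2}, {2,5}, {1,3,5}, {1,3,4,5}, {1,3}, {2,3,4,5}, {1,2,3,5}, {1,2,3,4,5}.
{2} is among them.

yes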